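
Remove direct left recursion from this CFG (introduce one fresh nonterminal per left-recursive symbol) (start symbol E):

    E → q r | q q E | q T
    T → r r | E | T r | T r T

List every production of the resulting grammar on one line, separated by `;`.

Directly left-recursive nonterminal: T.
For T: α = {r, r T}, β = {r r, E}. Rewrite as T → β T' and T' → α T' | ε.

E → q r | q q E | q T; T → r r T' | E T'; T' → r T' | r T T' | ε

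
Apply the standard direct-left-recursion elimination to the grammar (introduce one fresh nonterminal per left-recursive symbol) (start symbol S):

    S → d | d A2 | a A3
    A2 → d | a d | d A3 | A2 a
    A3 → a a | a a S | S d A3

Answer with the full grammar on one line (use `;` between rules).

S → d | d A2 | a A3; A2 → d A2' | a d A2' | d A3 A2'; A3 → a a | a a S | S d A3; A2' → a A2' | ε

Directly left-recursive nonterminal: A2.
For A2: α = {a}, β = {d, a d, d A3}. Rewrite as A2 → β A2' and A2' → α A2' | ε.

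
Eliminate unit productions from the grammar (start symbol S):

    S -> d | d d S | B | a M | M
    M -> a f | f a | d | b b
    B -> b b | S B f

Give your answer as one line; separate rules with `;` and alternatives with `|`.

Unit pairs: S ⇒* {B, M}.
For every A with A ⇒* B via unit rules, add B's non-unit alternatives to A; then delete every rule of the form X → Y.

S -> b b | S B f | d | d d S | a M | a f | f a; M -> a f | f a | d | b b; B -> b b | S B f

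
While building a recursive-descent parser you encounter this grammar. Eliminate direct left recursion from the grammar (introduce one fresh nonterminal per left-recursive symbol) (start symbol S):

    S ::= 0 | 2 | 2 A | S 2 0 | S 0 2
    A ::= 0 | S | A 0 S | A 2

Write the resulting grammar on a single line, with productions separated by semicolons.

S, A are directly left-recursive.
For S: α = {2 0, 0 2}, β = {0, 2, 2 A}. Rewrite as S → β S' and S' → α S' | ε.
For A: α = {0 S, 2}, β = {0, S}. Rewrite as A → β A' and A' → α A' | ε.

S ::= 0 S' | 2 S' | 2 A S'; A ::= 0 A' | S A'; S' ::= 2 0 S' | 0 2 S' | eps; A' ::= 0 S A' | 2 A' | eps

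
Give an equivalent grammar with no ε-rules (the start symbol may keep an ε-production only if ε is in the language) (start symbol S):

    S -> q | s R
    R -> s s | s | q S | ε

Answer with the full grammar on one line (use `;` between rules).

S -> q | s R | s; R -> s s | s | q S

Nullable set = {R}.
ε ∉ L(G), so no ε-production is kept.
Expand every rule over subsets of its nullable positions: S → s R gives s R | s.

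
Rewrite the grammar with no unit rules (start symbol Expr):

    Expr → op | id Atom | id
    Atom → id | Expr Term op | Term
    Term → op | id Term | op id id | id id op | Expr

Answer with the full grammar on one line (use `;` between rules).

Unit pairs: Atom ⇒* {Expr, Term}; Term ⇒* {Expr}.
For every A with A ⇒* B via unit rules, add B's non-unit alternatives to A; then delete every rule of the form X → Y.

Expr → op | id Atom | id; Atom → op | id Term | op id id | id id op | id | Expr Term op | id Atom; Term → op | id Term | op id id | id id op | id Atom | id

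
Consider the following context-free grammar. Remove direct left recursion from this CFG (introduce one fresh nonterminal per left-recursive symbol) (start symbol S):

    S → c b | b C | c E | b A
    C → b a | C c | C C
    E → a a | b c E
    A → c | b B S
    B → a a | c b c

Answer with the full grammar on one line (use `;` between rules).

Directly left-recursive nonterminal: C.
For C: α = {c, C}, β = {b a}. Rewrite as C → β C' and C' → α C' | ε.

S → c b | b C | c E | b A; C → b a C'; E → a a | b c E; A → c | b B S; B → a a | c b c; C' → c C' | C C' | ε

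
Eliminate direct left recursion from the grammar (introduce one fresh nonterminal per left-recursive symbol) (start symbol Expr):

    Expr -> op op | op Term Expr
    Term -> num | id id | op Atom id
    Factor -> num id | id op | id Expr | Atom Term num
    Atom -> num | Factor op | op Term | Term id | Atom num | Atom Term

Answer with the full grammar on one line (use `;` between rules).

Atom is directly left-recursive.
For Atom: α = {num, Term}, β = {num, Factor op, op Term, Term id}. Rewrite as Atom → β Atom1 and Atom1 → α Atom1 | ε.

Expr -> op op | op Term Expr; Term -> num | id id | op Atom id; Factor -> num id | id op | id Expr | Atom Term num; Atom -> num Atom1 | Factor op Atom1 | op Term Atom1 | Term id Atom1; Atom1 -> num Atom1 | Term Atom1 | ε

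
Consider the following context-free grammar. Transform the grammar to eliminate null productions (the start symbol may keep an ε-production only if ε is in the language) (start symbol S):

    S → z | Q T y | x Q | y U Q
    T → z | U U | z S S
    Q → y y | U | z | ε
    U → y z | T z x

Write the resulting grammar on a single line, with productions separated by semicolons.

S → z | Q T y | T y | x Q | x | y U Q | y U; T → z | U U | z S S; Q → y y | U | z; U → y z | T z x

Nullable set = {Q}.
ε ∉ L(G), so no ε-production is kept.
For each production, add variants omitting each subset of nullable occurrences: S → Q T y gives Q T y | T y. S → x Q gives x Q | x. S → y U Q gives y U Q | y U.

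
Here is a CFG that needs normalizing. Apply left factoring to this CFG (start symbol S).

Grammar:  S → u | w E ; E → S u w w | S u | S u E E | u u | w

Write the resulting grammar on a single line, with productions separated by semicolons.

E has alternatives sharing prefix 'S u': factor to E → S u E' with E' → w w | ε | E E.

S → u | w E; E → u u | w | S u E'; E' → w w | ε | E E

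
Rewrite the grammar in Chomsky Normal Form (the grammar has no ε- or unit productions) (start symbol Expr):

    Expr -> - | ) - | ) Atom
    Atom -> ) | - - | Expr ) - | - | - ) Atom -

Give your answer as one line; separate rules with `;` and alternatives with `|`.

Introduce a nonterminal for each terminal appearing in a rule of length ≥ 2: X1 → ), X2 → -.
Binarize each right-hand side of length ≥ 3 by chaining fresh nonterminals (Y1, Y2, …): affected rules were Atom → Expr X1 X2; Atom → X2 X1 Atom X2.

Expr -> - | X1 X2 | X1 Atom; Atom -> ) | X2 X2 | Expr Y1 | - | X2 Y2; X1 -> ); X2 -> -; Y1 -> X1 X2; Y2 -> X1 Y3; Y3 -> Atom X2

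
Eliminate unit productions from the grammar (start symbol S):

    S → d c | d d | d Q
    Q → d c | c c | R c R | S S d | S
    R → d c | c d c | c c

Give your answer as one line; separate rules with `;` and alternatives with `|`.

Unit pairs: Q ⇒* {S}.
For each unit pair (A, B), copy every non-unit production of B to A, then drop all unit productions.

S → d c | d d | d Q; Q → d c | d d | d Q | c c | R c R | S S d; R → d c | c d c | c c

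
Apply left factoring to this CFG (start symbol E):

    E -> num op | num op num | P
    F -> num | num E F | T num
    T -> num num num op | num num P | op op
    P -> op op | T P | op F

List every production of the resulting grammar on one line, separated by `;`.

E -> P | num op E'; F -> T num | num F'; T -> op op | num num T'; P -> T P | op P'; E' -> ε | num; F' -> ε | E F; T' -> num op | P; P' -> op | F

E has alternatives sharing prefix 'num op': factor to E → num op E' with E' → ε | num.
F has alternatives sharing prefix 'num': factor to F → num F' with F' → ε | E F.
T has alternatives sharing prefix 'num num': factor to T → num num T' with T' → num op | P.
P has alternatives sharing prefix 'op': factor to P → op P' with P' → op | F.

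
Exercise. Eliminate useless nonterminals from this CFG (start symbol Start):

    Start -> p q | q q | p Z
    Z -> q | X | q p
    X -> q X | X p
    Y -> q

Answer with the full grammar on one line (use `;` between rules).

Start -> p q | q q | p Z; Z -> q | q p

Generating nonterminals: {Start, Y, Z}.
Reachable from Start after that: {Start, Z}.
Removed useless symbols: {X, Y} and every production mentioning them.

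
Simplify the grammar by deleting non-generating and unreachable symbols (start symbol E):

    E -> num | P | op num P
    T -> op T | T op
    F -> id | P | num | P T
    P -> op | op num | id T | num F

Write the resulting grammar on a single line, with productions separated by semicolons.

Generating nonterminals: {E, F, P}.
Reachable from E after that: {E, F, P}.
Removed useless symbols: {T} and every production mentioning them.

E -> num | P | op num P; F -> id | P | num; P -> op | op num | num F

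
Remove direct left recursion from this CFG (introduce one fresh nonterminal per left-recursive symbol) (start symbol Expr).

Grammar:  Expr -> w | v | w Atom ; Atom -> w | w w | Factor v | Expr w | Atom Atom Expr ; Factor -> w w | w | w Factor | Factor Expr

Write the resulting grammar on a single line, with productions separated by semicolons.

Expr -> w | v | w Atom; Atom -> w Atom1 | w w Atom1 | Factor v Atom1 | Expr w Atom1; Factor -> w w Factor1 | w Factor1 | w Factor Factor1; Atom1 -> Atom Expr Atom1 | eps; Factor1 -> Expr Factor1 | eps

Atom, Factor are directly left-recursive.
For Atom: α = {Atom Expr}, β = {w, w w, Factor v, Expr w}. Rewrite as Atom → β Atom1 and Atom1 → α Atom1 | ε.
For Factor: α = {Expr}, β = {w w, w, w Factor}. Rewrite as Factor → β Factor1 and Factor1 → α Factor1 | ε.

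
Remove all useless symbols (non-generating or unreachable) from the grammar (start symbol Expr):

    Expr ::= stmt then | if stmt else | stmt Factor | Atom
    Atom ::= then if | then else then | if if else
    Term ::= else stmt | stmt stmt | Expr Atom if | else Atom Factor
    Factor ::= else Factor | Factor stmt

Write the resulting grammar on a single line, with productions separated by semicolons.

Expr ::= stmt then | if stmt else | Atom; Atom ::= then if | then else then | if if else

Generating nonterminals: {Atom, Expr, Term}.
Reachable from Expr after that: {Atom, Expr}.
Removed useless symbols: {Factor, Term} and every production mentioning them.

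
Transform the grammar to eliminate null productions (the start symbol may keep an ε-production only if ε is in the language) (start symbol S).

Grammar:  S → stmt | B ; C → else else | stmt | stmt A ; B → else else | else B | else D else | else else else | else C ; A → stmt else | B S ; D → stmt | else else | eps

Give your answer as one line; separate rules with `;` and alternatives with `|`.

S → stmt | B; C → else else | stmt | stmt A; B → else else | else B | else D else | else else else | else C; A → stmt else | B S; D → stmt | else else

Nullable nonterminals: {D}.
ε ∉ L(G), so no ε-production is kept.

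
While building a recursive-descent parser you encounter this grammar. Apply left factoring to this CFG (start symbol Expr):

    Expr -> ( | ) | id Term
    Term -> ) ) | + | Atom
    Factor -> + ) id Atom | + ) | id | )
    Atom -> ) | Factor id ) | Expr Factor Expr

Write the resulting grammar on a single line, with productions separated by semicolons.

Expr -> ( | ) | id Term; Term -> ) ) | + | Atom; Factor -> id | ) | + ) Factor1; Atom -> ) | Factor id ) | Expr Factor Expr; Factor1 -> id Atom | ε

Factor has alternatives sharing prefix '+ )': factor to Factor → + ) Factor1 with Factor1 → id Atom | ε.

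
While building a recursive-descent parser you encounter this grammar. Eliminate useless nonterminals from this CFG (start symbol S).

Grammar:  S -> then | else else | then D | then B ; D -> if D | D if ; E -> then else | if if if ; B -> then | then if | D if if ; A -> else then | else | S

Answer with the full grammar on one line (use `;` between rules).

S -> then | else else | then B; B -> then | then if

Generating nonterminals: {A, B, E, S}.
Reachable from S after that: {B, S}.
Removed useless symbols: {A, D, E} and every production mentioning them.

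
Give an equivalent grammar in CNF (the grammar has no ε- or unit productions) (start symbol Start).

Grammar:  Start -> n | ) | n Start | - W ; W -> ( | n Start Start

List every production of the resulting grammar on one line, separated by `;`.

Start -> n | ) | X1 Start | X2 W; W -> ( | X1 Y1; X1 -> n; X2 -> -; Y1 -> Start Start

Introduce a nonterminal for each terminal appearing in a rule of length ≥ 2: X1 → n, X2 → -.
Binarize each right-hand side of length ≥ 3 by chaining fresh nonterminals (Y1, Y2, …): affected rules were W → X1 Start Start.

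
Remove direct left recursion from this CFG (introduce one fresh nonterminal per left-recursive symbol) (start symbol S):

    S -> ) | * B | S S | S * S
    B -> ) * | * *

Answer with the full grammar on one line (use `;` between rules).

S -> ) S' | * B S'; B -> ) * | * *; S' -> S S' | * S S' | ε

Directly left-recursive nonterminal: S.
For S: α = {S, * S}, β = {), * B}. Rewrite as S → β S' and S' → α S' | ε.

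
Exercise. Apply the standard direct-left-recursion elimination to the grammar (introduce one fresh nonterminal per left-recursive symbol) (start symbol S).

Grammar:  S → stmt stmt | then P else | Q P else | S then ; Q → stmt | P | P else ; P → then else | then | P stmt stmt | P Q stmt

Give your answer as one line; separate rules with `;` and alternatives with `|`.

Directly left-recursive nonterminals: S, P.
For S: α = {then}, β = {stmt stmt, then P else, Q P else}. Rewrite as S → β S' and S' → α S' | ε.
For P: α = {stmt stmt, Q stmt}, β = {then else, then}. Rewrite as P → β P' and P' → α P' | ε.

S → stmt stmt S' | then P else S' | Q P else S'; Q → stmt | P | P else; P → then else P' | then P'; S' → then S' | ε; P' → stmt stmt P' | Q stmt P' | ε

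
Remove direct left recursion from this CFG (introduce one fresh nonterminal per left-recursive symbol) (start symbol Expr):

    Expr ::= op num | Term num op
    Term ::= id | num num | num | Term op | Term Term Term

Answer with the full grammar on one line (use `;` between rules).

Expr ::= op num | Term num op; Term ::= id Term1 | num num Term1 | num Term1; Term1 ::= op Term1 | Term Term Term1 | ε

Directly left-recursive nonterminal: Term.
For Term: α = {op, Term Term}, β = {id, num num, num}. Rewrite as Term → β Term1 and Term1 → α Term1 | ε.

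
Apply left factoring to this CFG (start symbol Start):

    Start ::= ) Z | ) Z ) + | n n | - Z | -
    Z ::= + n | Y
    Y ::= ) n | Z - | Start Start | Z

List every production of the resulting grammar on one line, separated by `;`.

Start has alternatives sharing prefix ') Z': factor to Start → ) Z Start1 with Start1 → ε | ) +.
Start has alternatives sharing prefix '-': factor to Start → - Start2 with Start2 → Z | ε.
Y has alternatives sharing prefix 'Z': factor to Y → Z Y1 with Y1 → - | ε.

Start ::= n n | ) Z Start1 | - Start2; Z ::= + n | Y; Y ::= ) n | Start Start | Z Y1; Start1 ::= epsilon | ) +; Start2 ::= Z | epsilon; Y1 ::= - | epsilon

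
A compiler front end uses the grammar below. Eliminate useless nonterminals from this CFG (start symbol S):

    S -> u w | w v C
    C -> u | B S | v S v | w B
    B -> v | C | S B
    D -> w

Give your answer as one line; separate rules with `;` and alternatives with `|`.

S -> u w | w v C; C -> u | B S | v S v | w B; B -> v | C | S B

Generating nonterminals: {B, C, D, S}.
Reachable from S after that: {B, C, S}.
Removed useless symbols: {D} and every production mentioning them.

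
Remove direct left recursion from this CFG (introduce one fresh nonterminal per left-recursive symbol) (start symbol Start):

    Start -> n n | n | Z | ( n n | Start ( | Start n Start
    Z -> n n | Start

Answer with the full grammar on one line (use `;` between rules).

Directly left-recursive nonterminal: Start.
For Start: α = {(, n Start}, β = {n n, n, Z, ( n n}. Rewrite as Start → β Start1 and Start1 → α Start1 | ε.

Start -> n n Start1 | n Start1 | Z Start1 | ( n n Start1; Z -> n n | Start; Start1 -> ( Start1 | n Start Start1 | ε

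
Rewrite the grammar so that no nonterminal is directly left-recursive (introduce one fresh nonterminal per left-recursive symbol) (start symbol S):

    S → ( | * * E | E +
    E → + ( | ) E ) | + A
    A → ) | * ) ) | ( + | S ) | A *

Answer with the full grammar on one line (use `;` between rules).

Left recursion appears on A.
For A: α = {*}, β = {), * ) ), ( +, S )}. Rewrite as A → β A' and A' → α A' | ε.

S → ( | * * E | E +; E → + ( | ) E ) | + A; A → ) A' | * ) ) A' | ( + A' | S ) A'; A' → * A' | ε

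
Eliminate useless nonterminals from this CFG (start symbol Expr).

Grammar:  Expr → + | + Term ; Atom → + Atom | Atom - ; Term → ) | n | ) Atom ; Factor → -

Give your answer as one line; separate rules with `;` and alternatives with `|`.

Generating nonterminals: {Expr, Factor, Term}.
Reachable from Expr after that: {Expr, Term}.
Removed useless symbols: {Atom, Factor} and every production mentioning them.

Expr → + | + Term; Term → ) | n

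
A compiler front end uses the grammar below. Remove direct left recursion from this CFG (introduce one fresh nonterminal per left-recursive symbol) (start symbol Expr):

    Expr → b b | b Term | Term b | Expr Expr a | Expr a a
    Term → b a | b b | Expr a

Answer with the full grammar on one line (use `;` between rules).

Expr is directly left-recursive.
For Expr: α = {Expr a, a a}, β = {b b, b Term, Term b}. Rewrite as Expr → β Expr1 and Expr1 → α Expr1 | ε.

Expr → b b Expr1 | b Term Expr1 | Term b Expr1; Term → b a | b b | Expr a; Expr1 → Expr a Expr1 | a a Expr1 | ε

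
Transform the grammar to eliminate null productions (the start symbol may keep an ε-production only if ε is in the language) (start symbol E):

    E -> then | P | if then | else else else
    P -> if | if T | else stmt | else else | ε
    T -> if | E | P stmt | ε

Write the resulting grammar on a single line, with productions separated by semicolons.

Nullable set = {E, P, T}.
ε ∈ L(G) since E is nullable, so keep E → ε.
Add the nullable-subset variants: T → P stmt gives P stmt | stmt.

E -> then | P | if then | else else else | ε; P -> if | if T | else stmt | else else; T -> if | E | P stmt | stmt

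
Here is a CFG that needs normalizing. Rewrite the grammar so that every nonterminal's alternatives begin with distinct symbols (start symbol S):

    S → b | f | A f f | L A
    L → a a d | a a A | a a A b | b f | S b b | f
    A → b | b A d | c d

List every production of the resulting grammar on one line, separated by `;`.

S → b | f | A f f | L A; L → b f | S b b | f | a a L'; A → c d | b A'; L' → d | A L''; A' → ε | A d; L'' → ε | b

L has alternatives sharing prefix 'a a': factor to L → a a L' with L' → d | A | A b.
A has alternatives sharing prefix 'b': factor to A → b A' with A' → ε | A d.
L' has alternatives sharing prefix 'A': factor to L' → A L'' with L'' → ε | b.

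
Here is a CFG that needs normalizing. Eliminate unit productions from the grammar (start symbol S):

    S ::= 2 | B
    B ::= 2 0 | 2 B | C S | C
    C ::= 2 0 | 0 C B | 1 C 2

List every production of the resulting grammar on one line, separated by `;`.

S ::= 2 0 | 2 B | C S | 0 C B | 1 C 2 | 2; B ::= 2 0 | 2 B | C S | 0 C B | 1 C 2; C ::= 2 0 | 0 C B | 1 C 2

Unit pairs: B ⇒* {C}; S ⇒* {B, C}.
Replace each nonterminal's rules with the union of the non-unit rules of every nonterminal it unit-derives.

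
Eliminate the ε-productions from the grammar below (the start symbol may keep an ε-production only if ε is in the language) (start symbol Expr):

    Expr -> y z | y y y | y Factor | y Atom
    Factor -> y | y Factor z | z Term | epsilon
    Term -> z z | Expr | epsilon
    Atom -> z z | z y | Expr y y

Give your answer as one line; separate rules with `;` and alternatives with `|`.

Nullable nonterminals: {Factor, Term}.
ε ∉ L(G), so no ε-production is kept.
Add the nullable-subset variants: Expr → y Factor gives y Factor | y. Factor → y Factor z gives y Factor z | y z. Factor → z Term gives z Term | z.

Expr -> y z | y y y | y Factor | y | y Atom; Factor -> y | y Factor z | y z | z Term | z; Term -> z z | Expr; Atom -> z z | z y | Expr y y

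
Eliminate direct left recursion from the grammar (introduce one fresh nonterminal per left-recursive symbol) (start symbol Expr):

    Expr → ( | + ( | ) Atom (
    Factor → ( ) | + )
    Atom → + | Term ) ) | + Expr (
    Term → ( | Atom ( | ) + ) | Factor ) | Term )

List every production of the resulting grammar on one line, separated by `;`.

Expr → ( | + ( | ) Atom (; Factor → ( ) | + ); Atom → + | Term ) ) | + Expr (; Term → ( Term1 | Atom ( Term1 | ) + ) Term1 | Factor ) Term1; Term1 → ) Term1 | ε

Directly left-recursive nonterminal: Term.
For Term: α = {)}, β = {(, Atom (, ) + ), Factor )}. Rewrite as Term → β Term1 and Term1 → α Term1 | ε.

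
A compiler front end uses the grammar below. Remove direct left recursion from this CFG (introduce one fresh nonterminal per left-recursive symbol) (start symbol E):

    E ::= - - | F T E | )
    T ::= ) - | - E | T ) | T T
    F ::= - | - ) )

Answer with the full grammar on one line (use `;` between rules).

E ::= - - | F T E | ); T ::= ) - T' | - E T'; F ::= - | - ) ); T' ::= ) T' | T T' | eps

Directly left-recursive nonterminal: T.
For T: α = {), T}, β = {) -, - E}. Rewrite as T → β T' and T' → α T' | ε.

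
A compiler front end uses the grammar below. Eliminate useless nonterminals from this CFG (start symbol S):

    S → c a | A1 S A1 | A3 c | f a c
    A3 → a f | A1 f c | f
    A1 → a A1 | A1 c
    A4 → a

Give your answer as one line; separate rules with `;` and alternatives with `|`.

Generating nonterminals: {A3, A4, S}.
Reachable from S after that: {A3, S}.
Removed useless symbols: {A1, A4} and every production mentioning them.

S → c a | A3 c | f a c; A3 → a f | f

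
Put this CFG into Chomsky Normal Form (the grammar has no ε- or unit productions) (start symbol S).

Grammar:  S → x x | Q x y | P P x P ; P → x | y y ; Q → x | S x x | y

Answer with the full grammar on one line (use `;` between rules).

Introduce a nonterminal for each terminal appearing in a rule of length ≥ 2: X1 → x, X2 → y.
Binarize each right-hand side of length ≥ 3 by chaining fresh nonterminals (Y1, Y2, …): affected rules were S → Q X1 X2; S → P P X1 P; Q → S X1 X1.

S → X1 X1 | Q Y1 | P Y2; P → x | X2 X2; Q → x | S Y4 | y; X1 → x; X2 → y; Y1 → X1 X2; Y2 → P Y3; Y3 → X1 P; Y4 → X1 X1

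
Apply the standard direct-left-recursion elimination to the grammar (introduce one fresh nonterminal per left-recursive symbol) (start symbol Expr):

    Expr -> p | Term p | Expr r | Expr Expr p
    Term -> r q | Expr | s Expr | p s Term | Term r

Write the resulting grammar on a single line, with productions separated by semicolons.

Expr -> p Expr1 | Term p Expr1; Term -> r q Term1 | Expr Term1 | s Expr Term1 | p s Term Term1; Expr1 -> r Expr1 | Expr p Expr1 | eps; Term1 -> r Term1 | eps

Expr, Term are directly left-recursive.
For Expr: α = {r, Expr p}, β = {p, Term p}. Rewrite as Expr → β Expr1 and Expr1 → α Expr1 | ε.
For Term: α = {r}, β = {r q, Expr, s Expr, p s Term}. Rewrite as Term → β Term1 and Term1 → α Term1 | ε.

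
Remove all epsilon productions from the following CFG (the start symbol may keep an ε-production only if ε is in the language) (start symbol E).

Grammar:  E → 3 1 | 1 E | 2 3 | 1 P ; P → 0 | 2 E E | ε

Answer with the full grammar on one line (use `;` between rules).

Nullable nonterminals: {P}.
ε ∉ L(G), so no ε-production is kept.
For each production, add variants omitting each subset of nullable occurrences: E → 1 P gives 1 P | 1.

E → 3 1 | 1 E | 2 3 | 1 P | 1; P → 0 | 2 E E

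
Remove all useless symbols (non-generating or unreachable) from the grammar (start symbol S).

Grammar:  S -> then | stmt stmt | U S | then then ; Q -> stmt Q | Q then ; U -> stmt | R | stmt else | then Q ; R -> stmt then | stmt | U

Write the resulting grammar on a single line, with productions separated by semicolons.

S -> then | stmt stmt | U S | then then; U -> stmt | R | stmt else; R -> stmt then | stmt | U

Generating nonterminals: {R, S, U}.
Reachable from S after that: {R, S, U}.
Removed useless symbols: {Q} and every production mentioning them.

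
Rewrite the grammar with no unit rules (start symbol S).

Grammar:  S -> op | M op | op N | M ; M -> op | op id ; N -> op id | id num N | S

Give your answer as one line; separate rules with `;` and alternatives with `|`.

Unit pairs: N ⇒* {M, S}; S ⇒* {M}.
Replace each nonterminal's rules with the union of the non-unit rules of every nonterminal it unit-derives.

S -> op | M op | op N | op id; M -> op | op id; N -> op | M op | op N | op id | id num N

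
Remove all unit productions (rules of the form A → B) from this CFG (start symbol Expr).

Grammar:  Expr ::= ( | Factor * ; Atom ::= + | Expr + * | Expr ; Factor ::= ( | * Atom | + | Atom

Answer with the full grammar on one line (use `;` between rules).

Unit pairs: Atom ⇒* {Expr}; Factor ⇒* {Atom, Expr}.
Replace each nonterminal's rules with the union of the non-unit rules of every nonterminal it unit-derives.

Expr ::= ( | Factor *; Atom ::= + | Expr + * | ( | Factor *; Factor ::= + | Expr + * | ( | * Atom | Factor *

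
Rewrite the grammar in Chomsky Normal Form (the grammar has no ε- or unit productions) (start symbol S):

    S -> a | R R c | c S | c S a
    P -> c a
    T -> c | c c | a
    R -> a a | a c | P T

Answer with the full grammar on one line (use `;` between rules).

Introduce a nonterminal for each terminal appearing in a rule of length ≥ 2: X1 → c, X2 → a.
Binarize each right-hand side of length ≥ 3 by chaining fresh nonterminals (Y1, Y2, …): affected rules were S → R R X1; S → X1 S X2.

S -> a | R Y1 | X1 S | X1 Y2; P -> X1 X2; T -> c | X1 X1 | a; R -> X2 X2 | X2 X1 | P T; X1 -> c; X2 -> a; Y1 -> R X1; Y2 -> S X2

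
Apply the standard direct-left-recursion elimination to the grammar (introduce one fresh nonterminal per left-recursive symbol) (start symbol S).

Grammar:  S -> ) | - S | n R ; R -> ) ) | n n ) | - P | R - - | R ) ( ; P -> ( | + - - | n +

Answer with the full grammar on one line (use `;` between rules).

S -> ) | - S | n R; R -> ) ) R' | n n ) R' | - P R'; P -> ( | + - - | n +; R' -> - - R' | ) ( R' | epsilon

Left recursion appears on R.
For R: α = {- -, ) (}, β = {) ), n n ), - P}. Rewrite as R → β R' and R' → α R' | ε.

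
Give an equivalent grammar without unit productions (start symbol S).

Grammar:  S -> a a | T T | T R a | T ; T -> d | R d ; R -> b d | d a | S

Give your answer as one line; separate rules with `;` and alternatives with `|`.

Unit pairs: R ⇒* {S, T}; S ⇒* {T}.
For every A with A ⇒* B via unit rules, add B's non-unit alternatives to A; then delete every rule of the form X → Y.

S -> a a | T T | T R a | d | R d; T -> d | R d; R -> a a | T T | T R a | b d | d a | d | R d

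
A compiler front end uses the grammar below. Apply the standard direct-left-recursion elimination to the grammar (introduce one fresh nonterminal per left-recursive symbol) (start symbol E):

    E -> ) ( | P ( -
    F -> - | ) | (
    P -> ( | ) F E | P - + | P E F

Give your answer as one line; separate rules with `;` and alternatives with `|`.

Directly left-recursive nonterminal: P.
For P: α = {- +, E F}, β = {(, ) F E}. Rewrite as P → β P' and P' → α P' | ε.

E -> ) ( | P ( -; F -> - | ) | (; P -> ( P' | ) F E P'; P' -> - + P' | E F P' | epsilon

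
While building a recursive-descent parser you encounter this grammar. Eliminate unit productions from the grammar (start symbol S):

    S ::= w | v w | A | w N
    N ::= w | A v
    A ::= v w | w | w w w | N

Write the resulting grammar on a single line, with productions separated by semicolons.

S ::= w | v w | w N | A v | w w w; N ::= w | A v; A ::= w | A v | v w | w w w

Unit pairs: A ⇒* {N}; S ⇒* {A, N}.
For every A with A ⇒* B via unit rules, add B's non-unit alternatives to A; then delete every rule of the form X → Y.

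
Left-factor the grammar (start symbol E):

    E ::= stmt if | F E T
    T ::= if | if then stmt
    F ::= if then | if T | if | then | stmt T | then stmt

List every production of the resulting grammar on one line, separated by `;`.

E ::= stmt if | F E T; T ::= if T'; F ::= stmt T | if F' | then F''; T' ::= ε | then stmt; F' ::= then | T | ε; F'' ::= ε | stmt

T has alternatives sharing prefix 'if': factor to T → if T' with T' → ε | then stmt.
F has alternatives sharing prefix 'if': factor to F → if F' with F' → then | T | ε.
F has alternatives sharing prefix 'then': factor to F → then F'' with F'' → ε | stmt.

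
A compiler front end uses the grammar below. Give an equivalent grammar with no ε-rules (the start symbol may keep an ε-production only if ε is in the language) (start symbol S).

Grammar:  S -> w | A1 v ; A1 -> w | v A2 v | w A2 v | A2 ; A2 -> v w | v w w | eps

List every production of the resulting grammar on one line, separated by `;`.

The nullable symbols are {A1, A2}.
ε ∉ L(G), so no ε-production is kept.
Add the nullable-subset variants: S → A1 v gives A1 v | v. A1 → v A2 v gives v A2 v | v v. A1 → w A2 v gives w A2 v | w v.

S -> w | A1 v | v; A1 -> w | v A2 v | v v | w A2 v | w v | A2; A2 -> v w | v w w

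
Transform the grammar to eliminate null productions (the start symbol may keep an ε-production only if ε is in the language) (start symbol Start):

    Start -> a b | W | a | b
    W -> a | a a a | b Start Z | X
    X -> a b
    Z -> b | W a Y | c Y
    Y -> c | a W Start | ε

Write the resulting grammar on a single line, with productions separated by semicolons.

Start -> a b | W | a | b; W -> a | a a a | b Start Z | X; X -> a b; Z -> b | W a Y | W a | c Y | c; Y -> c | a W Start

The nullable symbols are {Y}.
ε ∉ L(G), so no ε-production is kept.
Add the nullable-subset variants: Z → W a Y gives W a Y | W a. Z → c Y gives c Y | c.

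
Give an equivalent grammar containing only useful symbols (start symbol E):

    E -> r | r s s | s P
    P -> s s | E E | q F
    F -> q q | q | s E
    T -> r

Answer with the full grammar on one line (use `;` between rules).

E -> r | r s s | s P; P -> s s | E E | q F; F -> q q | q | s E

Generating nonterminals: {E, F, P, T}.
Reachable from E after that: {E, F, P}.
Removed useless symbols: {T} and every production mentioning them.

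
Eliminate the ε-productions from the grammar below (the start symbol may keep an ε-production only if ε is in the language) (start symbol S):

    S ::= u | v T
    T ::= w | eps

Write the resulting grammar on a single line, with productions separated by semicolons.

Nullable nonterminals: {T}.
ε ∉ L(G), so no ε-production is kept.
For each production, add variants omitting each subset of nullable occurrences: S → v T gives v T | v.

S ::= u | v T | v; T ::= w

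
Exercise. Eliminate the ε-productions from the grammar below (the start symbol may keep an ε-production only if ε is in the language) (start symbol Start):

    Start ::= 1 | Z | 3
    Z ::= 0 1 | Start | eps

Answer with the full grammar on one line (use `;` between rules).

Nullable nonterminals: {Start, Z}.
ε ∈ L(G) since Start is nullable, so keep Start → ε.

Start ::= 1 | Z | 3 | eps; Z ::= 0 1 | Start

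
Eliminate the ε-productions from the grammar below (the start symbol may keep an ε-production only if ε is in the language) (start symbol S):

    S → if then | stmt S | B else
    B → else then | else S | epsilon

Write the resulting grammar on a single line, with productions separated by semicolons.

The nullable symbols are {B}.
ε ∉ L(G), so no ε-production is kept.
For each production, add variants omitting each subset of nullable occurrences: S → B else gives B else | else.

S → if then | stmt S | B else | else; B → else then | else S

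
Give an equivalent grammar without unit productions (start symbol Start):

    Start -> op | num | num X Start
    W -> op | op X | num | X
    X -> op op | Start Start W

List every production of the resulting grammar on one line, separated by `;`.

Unit pairs: W ⇒* {X}.
Replace each nonterminal's rules with the union of the non-unit rules of every nonterminal it unit-derives.

Start -> op | num | num X Start; W -> op op | Start Start W | op | op X | num; X -> op op | Start Start W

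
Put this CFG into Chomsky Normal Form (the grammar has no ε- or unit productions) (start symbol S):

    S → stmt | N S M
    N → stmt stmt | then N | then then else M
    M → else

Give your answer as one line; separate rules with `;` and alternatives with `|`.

Introduce a nonterminal for each terminal appearing in a rule of length ≥ 2: X1 → stmt, X2 → then, X3 → else.
Binarize each right-hand side of length ≥ 3 by chaining fresh nonterminals (Y1, Y2, …): affected rules were S → N S M; N → X2 X2 X3 M.

S → stmt | N Y1; N → X1 X1 | X2 N | X2 Y2; M → else; X1 → stmt; X2 → then; X3 → else; Y1 → S M; Y2 → X2 Y3; Y3 → X3 M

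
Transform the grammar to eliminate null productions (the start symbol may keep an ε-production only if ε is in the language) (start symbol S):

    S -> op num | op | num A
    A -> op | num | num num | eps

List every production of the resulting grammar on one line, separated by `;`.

Nullable set = {A}.
ε ∉ L(G), so no ε-production is kept.
For each production, add variants omitting each subset of nullable occurrences: S → num A gives num A | num.

S -> op num | op | num A | num; A -> op | num | num num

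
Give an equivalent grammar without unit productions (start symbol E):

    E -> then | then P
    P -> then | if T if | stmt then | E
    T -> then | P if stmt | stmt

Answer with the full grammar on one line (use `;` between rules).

E -> then | then P; P -> then | then P | if T if | stmt then; T -> then | P if stmt | stmt

Unit pairs: P ⇒* {E}.
Replace each nonterminal's rules with the union of the non-unit rules of every nonterminal it unit-derives.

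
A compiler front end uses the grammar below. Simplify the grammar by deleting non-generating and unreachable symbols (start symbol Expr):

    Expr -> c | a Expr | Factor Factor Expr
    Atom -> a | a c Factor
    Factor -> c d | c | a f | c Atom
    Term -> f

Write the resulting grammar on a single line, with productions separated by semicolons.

Generating nonterminals: {Atom, Expr, Factor, Term}.
Reachable from Expr after that: {Atom, Expr, Factor}.
Removed useless symbols: {Term} and every production mentioning them.

Expr -> c | a Expr | Factor Factor Expr; Atom -> a | a c Factor; Factor -> c d | c | a f | c Atom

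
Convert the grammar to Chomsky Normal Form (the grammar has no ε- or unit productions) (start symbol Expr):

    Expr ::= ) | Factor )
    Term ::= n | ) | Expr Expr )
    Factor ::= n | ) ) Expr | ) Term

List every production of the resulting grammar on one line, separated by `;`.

Introduce a nonterminal for each terminal appearing in a rule of length ≥ 2: X1 → ).
Binarize each right-hand side of length ≥ 3 by chaining fresh nonterminals (Y1, Y2, …): affected rules were Term → Expr Expr X1; Factor → X1 X1 Expr.

Expr ::= ) | Factor X1; Term ::= n | ) | Expr Y1; Factor ::= n | X1 Y2 | X1 Term; X1 ::= ); Y1 ::= Expr X1; Y2 ::= X1 Expr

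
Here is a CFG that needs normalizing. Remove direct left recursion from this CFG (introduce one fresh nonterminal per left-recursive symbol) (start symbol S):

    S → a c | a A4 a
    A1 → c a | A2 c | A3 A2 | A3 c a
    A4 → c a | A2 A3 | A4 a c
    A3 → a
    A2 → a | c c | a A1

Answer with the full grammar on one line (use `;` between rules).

A4 is directly left-recursive.
For A4: α = {a c}, β = {c a, A2 A3}. Rewrite as A4 → β A4' and A4' → α A4' | ε.

S → a c | a A4 a; A1 → c a | A2 c | A3 A2 | A3 c a; A4 → c a A4' | A2 A3 A4'; A3 → a; A2 → a | c c | a A1; A4' → a c A4' | ε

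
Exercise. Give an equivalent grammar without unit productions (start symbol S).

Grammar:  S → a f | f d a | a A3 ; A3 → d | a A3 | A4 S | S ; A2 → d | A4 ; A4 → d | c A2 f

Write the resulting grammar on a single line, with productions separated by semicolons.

Unit pairs: A2 ⇒* {A4}; A3 ⇒* {S}.
For each unit pair (A, B), copy every non-unit production of B to A, then drop all unit productions.

S → a f | f d a | a A3; A3 → a f | f d a | a A3 | d | A4 S; A2 → d | c A2 f; A4 → d | c A2 f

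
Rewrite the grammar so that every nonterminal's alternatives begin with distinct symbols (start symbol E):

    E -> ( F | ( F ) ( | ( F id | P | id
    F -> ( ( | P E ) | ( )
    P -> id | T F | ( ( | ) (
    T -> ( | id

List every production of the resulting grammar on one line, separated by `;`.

E -> P | id | ( F E'; F -> P E ) | ( F'; P -> id | T F | ( ( | ) (; T -> ( | id; E' -> ε | ) ( | id; F' -> ( | )

E has alternatives sharing prefix '( F': factor to E → ( F E' with E' → ε | ) ( | id.
F has alternatives sharing prefix '(': factor to F → ( F' with F' → ( | ).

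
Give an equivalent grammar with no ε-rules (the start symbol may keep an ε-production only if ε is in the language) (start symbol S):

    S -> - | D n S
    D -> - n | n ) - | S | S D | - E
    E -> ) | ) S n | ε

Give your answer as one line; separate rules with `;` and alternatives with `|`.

S -> - | D n S; D -> - n | n ) - | S | S D | - E | -; E -> ) | ) S n

The nullable symbols are {E}.
ε ∉ L(G), so no ε-production is kept.
Expand every rule over subsets of its nullable positions: D → - E gives - E | -.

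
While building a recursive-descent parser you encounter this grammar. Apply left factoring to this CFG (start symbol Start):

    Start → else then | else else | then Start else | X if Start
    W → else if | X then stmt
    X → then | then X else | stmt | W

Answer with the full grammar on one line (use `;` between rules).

Start has alternatives sharing prefix 'else': factor to Start → else Start1 with Start1 → then | else.
X has alternatives sharing prefix 'then': factor to X → then X1 with X1 → ε | X else.

Start → then Start else | X if Start | else Start1; W → else if | X then stmt; X → stmt | W | then X1; Start1 → then | else; X1 → eps | X else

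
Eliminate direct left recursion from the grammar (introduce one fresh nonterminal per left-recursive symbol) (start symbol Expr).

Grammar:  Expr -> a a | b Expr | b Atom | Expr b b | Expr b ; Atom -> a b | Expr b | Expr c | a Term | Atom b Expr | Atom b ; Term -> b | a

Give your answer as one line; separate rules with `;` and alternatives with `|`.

Expr -> a a Expr1 | b Expr Expr1 | b Atom Expr1; Atom -> a b Atom1 | Expr b Atom1 | Expr c Atom1 | a Term Atom1; Term -> b | a; Expr1 -> b b Expr1 | b Expr1 | ε; Atom1 -> b Expr Atom1 | b Atom1 | ε

Expr, Atom are directly left-recursive.
For Expr: α = {b b, b}, β = {a a, b Expr, b Atom}. Rewrite as Expr → β Expr1 and Expr1 → α Expr1 | ε.
For Atom: α = {b Expr, b}, β = {a b, Expr b, Expr c, a Term}. Rewrite as Atom → β Atom1 and Atom1 → α Atom1 | ε.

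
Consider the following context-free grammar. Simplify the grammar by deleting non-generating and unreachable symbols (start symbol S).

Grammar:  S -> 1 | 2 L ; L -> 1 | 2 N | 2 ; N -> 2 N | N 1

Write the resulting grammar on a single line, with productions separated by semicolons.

Generating nonterminals: {L, S}.
Reachable from S after that: {L, S}.
Removed useless symbols: {N} and every production mentioning them.

S -> 1 | 2 L; L -> 1 | 2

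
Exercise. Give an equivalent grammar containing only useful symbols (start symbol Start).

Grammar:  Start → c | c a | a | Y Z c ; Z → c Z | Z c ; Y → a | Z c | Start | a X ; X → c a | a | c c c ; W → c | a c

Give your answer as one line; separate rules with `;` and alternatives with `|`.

Generating nonterminals: {Start, W, X, Y}.
Reachable from Start after that: {Start}.
Removed useless symbols: {W, X, Y, Z} and every production mentioning them.

Start → c | c a | a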